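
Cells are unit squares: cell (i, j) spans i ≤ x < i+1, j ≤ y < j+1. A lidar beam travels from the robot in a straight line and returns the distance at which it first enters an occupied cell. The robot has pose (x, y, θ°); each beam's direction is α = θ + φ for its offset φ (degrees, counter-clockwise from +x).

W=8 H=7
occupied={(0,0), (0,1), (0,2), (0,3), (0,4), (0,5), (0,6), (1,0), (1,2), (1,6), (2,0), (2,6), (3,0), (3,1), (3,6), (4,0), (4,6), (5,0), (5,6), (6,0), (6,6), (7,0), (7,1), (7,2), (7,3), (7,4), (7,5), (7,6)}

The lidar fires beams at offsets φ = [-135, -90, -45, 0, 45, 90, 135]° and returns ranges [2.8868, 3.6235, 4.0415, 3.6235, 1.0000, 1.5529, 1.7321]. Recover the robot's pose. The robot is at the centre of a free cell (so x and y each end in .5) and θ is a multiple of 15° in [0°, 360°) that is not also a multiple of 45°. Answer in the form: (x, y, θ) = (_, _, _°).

(x, y, θ) = (4.5, 2.5, 165°)

The pose lattice has 28·16 = 448 candidates. Test each by forward raycasting.
  (1.5, 4.5, 150°): beam 1 = 5.6940 ≠ 2.8868 ✗
  (5.5, 3.5, 30°): beam 1 = 2.5882 ≠ 2.8868 ✗
  (6.5, 2.5, 345°): beam 2 = 1.5529 ≠ 3.6235 ✗
  …
  (4.5, 2.5, 165°): r_1=2.8868, r_2=3.6235, r_3=4.0415, r_4=3.6235, r_5=1.0000, r_6=1.5529, r_7=1.7321 — all match ✓
Unique over the lattice → pose = (4.5, 2.5, 165°).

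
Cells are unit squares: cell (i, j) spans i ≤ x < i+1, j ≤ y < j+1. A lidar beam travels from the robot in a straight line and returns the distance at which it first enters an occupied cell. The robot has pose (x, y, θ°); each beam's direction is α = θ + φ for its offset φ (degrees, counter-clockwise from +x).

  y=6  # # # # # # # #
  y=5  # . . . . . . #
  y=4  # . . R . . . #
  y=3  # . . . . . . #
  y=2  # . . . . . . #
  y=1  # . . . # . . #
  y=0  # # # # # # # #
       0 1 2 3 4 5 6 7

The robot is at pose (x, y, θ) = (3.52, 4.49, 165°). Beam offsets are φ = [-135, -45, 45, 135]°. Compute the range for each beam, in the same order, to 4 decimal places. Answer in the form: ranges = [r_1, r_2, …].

beam 1: φ=-135°, α=30°
  cosα=0.8660 sinα=0.5000 | (3,4) | tMaxX 0.5543 tMaxY 1.0200 | tΔX 1.1547 tΔY 2.0000
    t=0.5543 [x] (4,4)
    t=1.0200 [y] (4,5)
    t=1.7090 [x] (5,5)
    t=2.8637 [x] (6,5)
    t=3.0200 [y] (6,6) — stop
  → r_1 = 3.0200
beam 2: φ=-45°, α=120°
  cosα=-0.5000 sinα=0.8660 | (3,4) | tMaxX 1.0400 tMaxY 0.5889 | tΔX 2.0000 tΔY 1.1547
    t=0.5889 [y] (3,5)
    t=1.0400 [x] (2,5)
    t=1.7436 [y] (2,6) — stop
  → r_2 = 1.7436
beam 3: φ=45°, α=210°
  cosα=-0.8660 sinα=-0.5000 | (3,4) | tMaxX 0.6004 tMaxY 0.9800 | tΔX 1.1547 tΔY 2.0000
    t=0.6004 [x] (2,4)
    t=0.9800 [y] (2,3)
    t=1.7551 [x] (1,3)
    t=2.9098 [x] (0,3) — stop
  → r_3 = 2.9098
beam 4: φ=135°, α=300°
  cosα=0.5000 sinα=-0.8660 | (3,4) | tMaxX 0.9600 tMaxY 0.5658 | tΔX 2.0000 tΔY 1.1547
    t=0.5658 [y] (3,3)
    t=0.9600 [x] (4,3)
    t=1.7205 [y] (4,2)
    t=2.8752 [y] (4,1) — stop
  → r_4 = 2.8752

ranges = [3.0200, 1.7436, 2.9098, 2.8752]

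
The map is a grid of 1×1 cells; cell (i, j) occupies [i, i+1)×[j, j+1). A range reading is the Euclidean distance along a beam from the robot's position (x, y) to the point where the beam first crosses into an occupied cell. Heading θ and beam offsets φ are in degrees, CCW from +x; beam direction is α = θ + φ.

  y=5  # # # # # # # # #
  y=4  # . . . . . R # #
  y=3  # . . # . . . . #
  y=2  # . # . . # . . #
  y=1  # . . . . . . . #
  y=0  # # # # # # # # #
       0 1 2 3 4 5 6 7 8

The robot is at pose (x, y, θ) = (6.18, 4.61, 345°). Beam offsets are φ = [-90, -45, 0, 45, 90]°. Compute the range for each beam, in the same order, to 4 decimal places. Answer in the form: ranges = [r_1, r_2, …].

ranges = [1.6668, 3.6400, 0.8489, 0.7800, 0.4038]

beam 1: φ=-90°, α=255°
  cosα=-0.2588 sinα=-0.9659 | (6,4) | tMaxX 0.6955 tMaxY 0.6315 | tΔX 3.8637 tΔY 1.0353
    t=0.6315 [y] (6,3)
    t=0.6955 [x] (5,3)
    t=1.6668 [y] (5,2) — stop
  → r_1 = 1.6668
beam 2: φ=-45°, α=300°
  cosα=0.5000 sinα=-0.8660 | (6,4) | tMaxX 1.6400 tMaxY 0.7044 | tΔX 2.0000 tΔY 1.1547
    t=0.7044 [y] (6,3)
    t=1.6400 [x] (7,3)
    t=1.8591 [y] (7,2)
    t=3.0138 [y] (7,1)
    t=3.6400 [x] (8,1) — stop
  → r_2 = 3.6400
beam 3: φ=0°, α=345°
  cosα=0.9659 sinα=-0.2588 | (6,4) | tMaxX 0.8489 tMaxY 2.3569 | tΔX 1.0353 tΔY 3.8637
    t=0.8489 [x] (7,4) — stop
  → r_3 = 0.8489
beam 4: φ=45°, α=30°
  cosα=0.8660 sinα=0.5000 | (6,4) | tMaxX 0.9469 tMaxY 0.7800 | tΔX 1.1547 tΔY 2.0000
    t=0.7800 [y] (6,5) — stop
  → r_4 = 0.7800
beam 5: φ=90°, α=75°
  cosα=0.2588 sinα=0.9659 | (6,4) | tMaxX 3.1682 tMaxY 0.4038 | tΔX 3.8637 tΔY 1.0353
    t=0.4038 [y] (6,5) — stop
  → r_5 = 0.4038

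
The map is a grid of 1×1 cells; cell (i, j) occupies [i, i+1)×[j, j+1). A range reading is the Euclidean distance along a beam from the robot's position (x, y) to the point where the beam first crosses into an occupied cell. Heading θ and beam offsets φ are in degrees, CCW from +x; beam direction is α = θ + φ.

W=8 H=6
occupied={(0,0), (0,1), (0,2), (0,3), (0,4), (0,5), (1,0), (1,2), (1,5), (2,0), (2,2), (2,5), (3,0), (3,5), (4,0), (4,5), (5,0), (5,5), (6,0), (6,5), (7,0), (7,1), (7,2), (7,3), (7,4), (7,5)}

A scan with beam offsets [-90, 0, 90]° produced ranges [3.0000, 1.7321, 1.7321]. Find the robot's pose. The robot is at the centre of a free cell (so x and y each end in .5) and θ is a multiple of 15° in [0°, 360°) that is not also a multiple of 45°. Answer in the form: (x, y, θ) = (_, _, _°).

Enumerate (i+0.5, j+0.5, θ) over the 22 free cells and 16 admissible headings. For each, cast all 3 beams and compare to the given ranges.
  (3.5, 1.5, 30°): beam 1 = 0.5774 ≠ 3.0000 ✗
  (6.5, 1.5, 255°): beam 1 = 3.6235 ≠ 3.0000 ✗
  (4.5, 2.5, 105°): beam 1 = 2.5882 ≠ 3.0000 ✗
  (2.5, 3.5, 165°): beam 1 = 1.5529 ≠ 3.0000 ✗
  …
  (5.5, 2.5, 300°): r_1=3.0000, r_2=1.7321, r_3=1.7321 — all match ✓
Only this pose fits every beam.

(x, y, θ) = (5.5, 2.5, 300°)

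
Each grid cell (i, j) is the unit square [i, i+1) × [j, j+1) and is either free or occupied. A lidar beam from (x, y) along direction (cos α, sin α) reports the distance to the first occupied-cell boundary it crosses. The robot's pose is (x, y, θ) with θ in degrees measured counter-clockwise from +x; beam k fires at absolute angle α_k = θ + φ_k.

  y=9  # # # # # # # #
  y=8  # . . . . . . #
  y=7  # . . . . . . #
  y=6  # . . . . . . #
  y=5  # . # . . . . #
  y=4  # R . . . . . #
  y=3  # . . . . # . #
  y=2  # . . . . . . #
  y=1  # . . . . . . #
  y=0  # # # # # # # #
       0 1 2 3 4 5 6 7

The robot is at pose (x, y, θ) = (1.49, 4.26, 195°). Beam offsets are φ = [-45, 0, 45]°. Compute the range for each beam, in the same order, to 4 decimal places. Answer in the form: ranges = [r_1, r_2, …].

ranges = [0.5658, 0.5073, 0.9800]

beam 1: φ=-45°, α=150°
  d=(-0.8660,0.5000)  start (1,4)  tX=0.5658 tY=1.4800  stride 1/|dx|=1.1547 1/|dy|=2.0000
    cross x-line → (0,4), t=0.5658 (wall)
  → r_1 = 0.5658
beam 2: φ=0°, α=195°
  d=(-0.9659,-0.2588)  start (1,4)  tX=0.5073 tY=1.0046  stride 1/|dx|=1.0353 1/|dy|=3.8637
    cross x-line → (0,4), t=0.5073 (wall)
  → r_2 = 0.5073
beam 3: φ=45°, α=240°
  d=(-0.5000,-0.8660)  start (1,4)  tX=0.9800 tY=0.3002  stride 1/|dx|=2.0000 1/|dy|=1.1547
    cross y-line → (1,3), t=0.3002
    cross x-line → (0,3), t=0.9800 (wall)
  → r_3 = 0.9800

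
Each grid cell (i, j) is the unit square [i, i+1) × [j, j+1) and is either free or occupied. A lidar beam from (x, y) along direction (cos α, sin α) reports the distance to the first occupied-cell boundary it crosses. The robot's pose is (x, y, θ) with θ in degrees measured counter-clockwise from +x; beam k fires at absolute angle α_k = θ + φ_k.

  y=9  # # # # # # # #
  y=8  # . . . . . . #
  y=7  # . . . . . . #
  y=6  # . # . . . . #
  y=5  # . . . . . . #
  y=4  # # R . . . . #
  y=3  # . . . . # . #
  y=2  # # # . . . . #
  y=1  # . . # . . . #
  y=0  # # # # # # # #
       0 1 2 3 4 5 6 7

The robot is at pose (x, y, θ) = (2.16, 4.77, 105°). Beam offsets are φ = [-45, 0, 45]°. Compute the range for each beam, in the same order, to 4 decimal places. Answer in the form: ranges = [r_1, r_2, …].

ranges = [1.4203, 4.3792, 0.1848]

beam 1: φ=-45°, α=60°
  dir = (cos 60°, sin 60°) = (0.5000, 0.8660); from cell (2,4)
  next x-line at t=1.6800, next y-line at t=0.2656; Δt_x=2.0000, Δt_y=1.1547
    y: enter (2,5) at t=0.2656
    y: enter (2,6) at t=1.4203 ← occupied
  → r_1 = 1.4203
beam 2: φ=0°, α=105°
  dir = (cos 105°, sin 105°) = (-0.2588, 0.9659); from cell (2,4)
  next x-line at t=0.6182, next y-line at t=0.2381; Δt_x=3.8637, Δt_y=1.0353
    y: enter (2,5) at t=0.2381
    x: enter (1,5) at t=0.6182
    y: enter (1,6) at t=1.2734
    y: enter (1,7) at t=2.3087
    y: enter (1,8) at t=3.3439
    y: enter (1,9) at t=4.3792 ← occupied
  → r_2 = 4.3792
beam 3: φ=45°, α=150°
  dir = (cos 150°, sin 150°) = (-0.8660, 0.5000); from cell (2,4)
  next x-line at t=0.1848, next y-line at t=0.4600; Δt_x=1.1547, Δt_y=2.0000
    x: enter (1,4) at t=0.1848 ← occupied
  → r_3 = 0.1848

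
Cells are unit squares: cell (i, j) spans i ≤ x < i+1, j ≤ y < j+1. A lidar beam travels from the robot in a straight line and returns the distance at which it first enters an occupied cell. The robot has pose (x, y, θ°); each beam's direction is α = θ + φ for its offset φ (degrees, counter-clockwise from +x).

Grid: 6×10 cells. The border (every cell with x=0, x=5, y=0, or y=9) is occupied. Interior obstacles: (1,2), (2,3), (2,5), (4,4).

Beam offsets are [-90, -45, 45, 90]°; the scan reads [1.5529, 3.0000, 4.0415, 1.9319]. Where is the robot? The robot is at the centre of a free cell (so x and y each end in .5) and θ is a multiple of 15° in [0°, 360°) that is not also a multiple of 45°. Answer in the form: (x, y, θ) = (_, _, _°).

Candidates: 28 free-cell centres × 16 headings = 448 poses. Raycast each; keep the one whose scan matches to 4 dp.
  (3.5, 2.5, 165°): beam 1 = 1.9319 ≠ 1.5529 ✗
  (2.5, 6.5, 300°): beam 1 = 1.7321 ≠ 1.5529 ✗
  (4.5, 6.5, 240°): beam 1 = 4.0415 ≠ 1.5529 ✗
  (1.5, 4.5, 150°): beam 1 = 1.0000 ≠ 1.5529 ✗
  …
  (4.5, 7.5, 195°): r_1=1.5529, r_2=3.0000, r_3=4.0415, r_4=1.9319 — all match ✓
No second candidate reproduces the full scan.

(x, y, θ) = (4.5, 7.5, 195°)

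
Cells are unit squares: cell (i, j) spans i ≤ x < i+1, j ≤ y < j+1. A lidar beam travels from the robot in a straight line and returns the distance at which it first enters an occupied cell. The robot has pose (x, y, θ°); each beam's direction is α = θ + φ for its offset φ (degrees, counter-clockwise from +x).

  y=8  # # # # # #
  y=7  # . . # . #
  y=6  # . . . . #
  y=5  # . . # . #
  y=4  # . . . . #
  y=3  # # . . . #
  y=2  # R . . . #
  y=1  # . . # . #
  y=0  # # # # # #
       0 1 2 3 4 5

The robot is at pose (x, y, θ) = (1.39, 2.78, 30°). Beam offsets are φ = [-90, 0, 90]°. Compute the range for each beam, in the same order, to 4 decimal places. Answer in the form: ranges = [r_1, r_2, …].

ranges = [2.0554, 0.4400, 0.2540]

beam 1: φ=-90°, α=300°
  dir = (cos 300°, sin 300°) = (0.5000, -0.8660); from cell (1,2)
  next x-line at t=1.2200, next y-line at t=0.9007; Δt_x=2.0000, Δt_y=1.1547
    y: enter (1,1) at t=0.9007
    x: enter (2,1) at t=1.2200
    y: enter (2,0) at t=2.0554 ← occupied
  → r_1 = 2.0554
beam 2: φ=0°, α=30°
  dir = (cos 30°, sin 30°) = (0.8660, 0.5000); from cell (1,2)
  next x-line at t=0.7044, next y-line at t=0.4400; Δt_x=1.1547, Δt_y=2.0000
    y: enter (1,3) at t=0.4400 ← occupied
  → r_2 = 0.4400
beam 3: φ=90°, α=120°
  dir = (cos 120°, sin 120°) = (-0.5000, 0.8660); from cell (1,2)
  next x-line at t=0.7800, next y-line at t=0.2540; Δt_x=2.0000, Δt_y=1.1547
    y: enter (1,3) at t=0.2540 ← occupied
  → r_3 = 0.2540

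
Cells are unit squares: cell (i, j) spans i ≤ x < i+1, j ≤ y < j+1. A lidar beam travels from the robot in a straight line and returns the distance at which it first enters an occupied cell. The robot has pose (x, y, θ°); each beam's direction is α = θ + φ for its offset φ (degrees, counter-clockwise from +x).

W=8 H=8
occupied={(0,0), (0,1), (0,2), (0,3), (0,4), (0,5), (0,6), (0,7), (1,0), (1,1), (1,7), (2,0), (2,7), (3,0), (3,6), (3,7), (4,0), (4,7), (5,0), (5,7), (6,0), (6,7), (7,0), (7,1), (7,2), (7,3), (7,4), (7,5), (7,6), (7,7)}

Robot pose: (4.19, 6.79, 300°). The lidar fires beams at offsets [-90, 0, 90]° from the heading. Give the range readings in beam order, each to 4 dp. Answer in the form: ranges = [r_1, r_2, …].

beam 1: φ=-90°, α=210°
  dir = (cos 210°, sin 210°) = (-0.8660, -0.5000); from cell (4,6)
  next x-line at t=0.2194, next y-line at t=1.5800; Δt_x=1.1547, Δt_y=2.0000
    x: enter (3,6) at t=0.2194 ← occupied
  → r_1 = 0.2194
beam 2: φ=0°, α=300°
  dir = (cos 300°, sin 300°) = (0.5000, -0.8660); from cell (4,6)
  next x-line at t=1.6200, next y-line at t=0.9122; Δt_x=2.0000, Δt_y=1.1547
    y: enter (4,5) at t=0.9122
    x: enter (5,5) at t=1.6200
    y: enter (5,4) at t=2.0669
    y: enter (5,3) at t=3.2216
    x: enter (6,3) at t=3.6200
    y: enter (6,2) at t=4.3763
    y: enter (6,1) at t=5.5310
    x: enter (7,1) at t=5.6200 ← occupied
  → r_2 = 5.6200
beam 3: φ=90°, α=30°
  dir = (cos 30°, sin 30°) = (0.8660, 0.5000); from cell (4,6)
  next x-line at t=0.9353, next y-line at t=0.4200; Δt_x=1.1547, Δt_y=2.0000
    y: enter (4,7) at t=0.4200 ← occupied
  → r_3 = 0.4200

ranges = [0.2194, 5.6200, 0.4200]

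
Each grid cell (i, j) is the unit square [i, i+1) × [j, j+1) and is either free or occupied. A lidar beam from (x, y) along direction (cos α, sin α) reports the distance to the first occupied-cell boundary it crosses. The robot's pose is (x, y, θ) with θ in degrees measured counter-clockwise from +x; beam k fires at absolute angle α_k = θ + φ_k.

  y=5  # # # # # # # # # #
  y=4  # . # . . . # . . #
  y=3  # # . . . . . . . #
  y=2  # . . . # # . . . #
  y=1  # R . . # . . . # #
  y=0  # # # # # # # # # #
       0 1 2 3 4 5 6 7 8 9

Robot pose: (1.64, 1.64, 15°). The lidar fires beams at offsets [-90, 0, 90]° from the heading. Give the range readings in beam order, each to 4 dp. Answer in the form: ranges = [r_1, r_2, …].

ranges = [0.6626, 2.4433, 1.4080]

beam 1: φ=-90°, α=285°
  dir = (cos 285°, sin 285°) = (0.2588, -0.9659); from cell (1,1)
  next x-line at t=1.3909, next y-line at t=0.6626; Δt_x=3.8637, Δt_y=1.0353
    y: enter (1,0) at t=0.6626 ← occupied
  → r_1 = 0.6626
beam 2: φ=0°, α=15°
  dir = (cos 15°, sin 15°) = (0.9659, 0.2588); from cell (1,1)
  next x-line at t=0.3727, next y-line at t=1.3909; Δt_x=1.0353, Δt_y=3.8637
    x: enter (2,1) at t=0.3727
    y: enter (2,2) at t=1.3909
    x: enter (3,2) at t=1.4080
    x: enter (4,2) at t=2.4433 ← occupied
  → r_2 = 2.4433
beam 3: φ=90°, α=105°
  dir = (cos 105°, sin 105°) = (-0.2588, 0.9659); from cell (1,1)
  next x-line at t=2.4728, next y-line at t=0.3727; Δt_x=3.8637, Δt_y=1.0353
    y: enter (1,2) at t=0.3727
    y: enter (1,3) at t=1.4080 ← occupied
  → r_3 = 1.4080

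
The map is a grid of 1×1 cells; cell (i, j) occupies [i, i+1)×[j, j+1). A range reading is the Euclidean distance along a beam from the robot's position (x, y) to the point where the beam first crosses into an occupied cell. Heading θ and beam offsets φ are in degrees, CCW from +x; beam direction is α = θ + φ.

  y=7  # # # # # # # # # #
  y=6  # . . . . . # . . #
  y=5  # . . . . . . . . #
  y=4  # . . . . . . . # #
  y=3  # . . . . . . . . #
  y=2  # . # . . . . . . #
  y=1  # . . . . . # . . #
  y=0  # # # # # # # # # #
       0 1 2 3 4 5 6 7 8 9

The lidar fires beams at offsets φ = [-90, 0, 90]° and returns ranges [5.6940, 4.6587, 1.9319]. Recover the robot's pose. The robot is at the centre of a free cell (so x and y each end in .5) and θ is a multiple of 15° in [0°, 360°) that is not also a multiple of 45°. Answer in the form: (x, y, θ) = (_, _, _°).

Enumerate (i+0.5, j+0.5, θ) over the 44 free cells and 16 admissible headings. For each, cast all 3 beams and compare to the given ranges.
  (4.5, 1.5, 30°): beam 1 = 0.5774 ≠ 5.6940 ✗
  (7.5, 2.5, 15°): beam 1 = 1.5529 ≠ 5.6940 ✗
  (1.5, 3.5, 210°): beam 1 = 1.0000 ≠ 5.6940 ✗
  (2.5, 5.5, 30°): beam 1 = 5.1962 ≠ 5.6940 ✗
  …
  (6.5, 5.5, 255°): r_1=5.6940, r_2=4.6587, r_3=1.9319 — all match ✓
No second candidate reproduces the full scan.

(x, y, θ) = (6.5, 5.5, 255°)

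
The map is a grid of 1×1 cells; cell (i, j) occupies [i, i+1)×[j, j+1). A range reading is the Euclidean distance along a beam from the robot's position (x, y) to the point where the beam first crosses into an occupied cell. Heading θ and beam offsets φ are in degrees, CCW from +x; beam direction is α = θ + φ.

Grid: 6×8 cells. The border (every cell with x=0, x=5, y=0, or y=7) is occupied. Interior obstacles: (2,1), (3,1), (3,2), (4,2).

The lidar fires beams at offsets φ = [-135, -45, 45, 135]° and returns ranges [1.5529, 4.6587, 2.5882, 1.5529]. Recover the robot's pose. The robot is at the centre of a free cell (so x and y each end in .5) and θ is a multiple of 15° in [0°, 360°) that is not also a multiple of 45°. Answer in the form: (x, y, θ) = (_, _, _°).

(x, y, θ) = (2.5, 5.5, 300°)

Enumerate (i+0.5, j+0.5, θ) over the 20 free cells and 16 admissible headings. For each, cast all 4 beams and compare to the given ranges.
  (4.5, 6.5, 300°): beam 1 = 1.9319 ≠ 1.5529 ✗
  (4.5, 1.5, 15°): beam 1 = 0.5774 ≠ 1.5529 ✗
  (2.5, 2.5, 195°): beam 1 = 5.0000 ≠ 1.5529 ✗
  …
  (2.5, 5.5, 300°): r_1=1.5529, r_2=4.6587, r_3=2.5882, r_4=1.5529 — all match ✓
Unique over the lattice → pose = (2.5, 5.5, 300°).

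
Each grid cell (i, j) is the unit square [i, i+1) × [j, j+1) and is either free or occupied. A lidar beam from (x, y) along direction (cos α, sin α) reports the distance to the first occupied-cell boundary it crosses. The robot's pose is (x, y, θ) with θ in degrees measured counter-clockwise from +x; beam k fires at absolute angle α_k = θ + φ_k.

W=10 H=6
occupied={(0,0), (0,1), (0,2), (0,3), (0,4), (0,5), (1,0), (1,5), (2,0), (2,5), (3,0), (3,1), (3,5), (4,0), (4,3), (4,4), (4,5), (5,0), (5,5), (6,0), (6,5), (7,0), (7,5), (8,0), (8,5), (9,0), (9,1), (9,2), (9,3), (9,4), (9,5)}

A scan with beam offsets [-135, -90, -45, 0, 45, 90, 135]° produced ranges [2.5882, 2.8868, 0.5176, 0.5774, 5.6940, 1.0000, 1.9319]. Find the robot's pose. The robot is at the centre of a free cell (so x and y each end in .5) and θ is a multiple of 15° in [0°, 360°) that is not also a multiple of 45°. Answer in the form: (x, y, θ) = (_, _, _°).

Enumerate (i+0.5, j+0.5, θ) over the 29 free cells and 16 admissible headings. For each, cast all 7 beams and compare to the given ranges.
  (1.5, 4.5, 75°): beam 1 = 3.0000 ≠ 2.5882 ✗
  (3.5, 2.5, 285°): beam 1 = 2.8868 ≠ 2.5882 ✗
  (2.5, 2.5, 165°): beam 1 = 1.7321 ≠ 2.5882 ✗
  (5.5, 4.5, 15°): beam 1 = 1.0000 ≠ 2.5882 ✗
  …
  (3.5, 2.5, 300°): r_1=2.5882, r_2=2.8868, r_3=0.5176, r_4=0.5774, r_5=5.6940, r_6=1.0000, r_7=1.9319 — all match ✓
Unique over the lattice → pose = (3.5, 2.5, 300°).

(x, y, θ) = (3.5, 2.5, 300°)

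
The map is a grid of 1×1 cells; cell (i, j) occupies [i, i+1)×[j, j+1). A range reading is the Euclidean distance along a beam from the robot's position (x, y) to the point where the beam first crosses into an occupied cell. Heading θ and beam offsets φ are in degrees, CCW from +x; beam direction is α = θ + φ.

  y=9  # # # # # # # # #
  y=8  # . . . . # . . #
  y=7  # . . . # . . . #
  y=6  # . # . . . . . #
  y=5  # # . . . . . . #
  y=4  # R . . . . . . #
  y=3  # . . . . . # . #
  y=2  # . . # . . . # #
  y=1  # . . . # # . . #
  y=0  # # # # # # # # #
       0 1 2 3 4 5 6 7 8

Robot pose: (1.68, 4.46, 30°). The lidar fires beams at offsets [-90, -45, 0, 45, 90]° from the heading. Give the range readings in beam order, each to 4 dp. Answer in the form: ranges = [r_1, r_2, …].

beam 1: φ=-90°, α=300°
  direction (0.5000, -0.8660); cell (1,4); t to first gridline: x 0.6400, y 0.5312 (then +2.0000 / +1.1547)
    (1,3) via y @ 0.5312
    (2,3) via x @ 0.6400
    (2,2) via y @ 1.6859
    (3,2) via x @ 2.6400  # hit
  → r_1 = 2.6400
beam 2: φ=-45°, α=345°
  direction (0.9659, -0.2588); cell (1,4); t to first gridline: x 0.3313, y 1.7773 (then +1.0353 / +3.8637)
    (2,4) via x @ 0.3313
    (3,4) via x @ 1.3666
    (3,3) via y @ 1.7773
    (4,3) via x @ 2.4018
    (5,3) via x @ 3.4371
    (6,3) via x @ 4.4724  # hit
  → r_2 = 4.4724
beam 3: φ=0°, α=30°
  direction (0.8660, 0.5000); cell (1,4); t to first gridline: x 0.3695, y 1.0800 (then +1.1547 / +2.0000)
    (2,4) via x @ 0.3695
    (2,5) via y @ 1.0800
    (3,5) via x @ 1.5242
    (4,5) via x @ 2.6789
    (4,6) via y @ 3.0800
    (5,6) via x @ 3.8336
    (6,6) via x @ 4.9883
    (6,7) via y @ 5.0800
    (7,7) via x @ 6.1430
    (7,8) via y @ 7.0800
    (8,8) via x @ 7.2977  # hit
  → r_3 = 7.2977
beam 4: φ=45°, α=75°
  direction (0.2588, 0.9659); cell (1,4); t to first gridline: x 1.2364, y 0.5590 (then +3.8637 / +1.0353)
    (1,5) via y @ 0.5590  # hit
  → r_4 = 0.5590
beam 5: φ=90°, α=120°
  direction (-0.5000, 0.8660); cell (1,4); t to first gridline: x 1.3600, y 0.6235 (then +2.0000 / +1.1547)
    (1,5) via y @ 0.6235  # hit
  → r_5 = 0.6235

ranges = [2.6400, 4.4724, 7.2977, 0.5590, 0.6235]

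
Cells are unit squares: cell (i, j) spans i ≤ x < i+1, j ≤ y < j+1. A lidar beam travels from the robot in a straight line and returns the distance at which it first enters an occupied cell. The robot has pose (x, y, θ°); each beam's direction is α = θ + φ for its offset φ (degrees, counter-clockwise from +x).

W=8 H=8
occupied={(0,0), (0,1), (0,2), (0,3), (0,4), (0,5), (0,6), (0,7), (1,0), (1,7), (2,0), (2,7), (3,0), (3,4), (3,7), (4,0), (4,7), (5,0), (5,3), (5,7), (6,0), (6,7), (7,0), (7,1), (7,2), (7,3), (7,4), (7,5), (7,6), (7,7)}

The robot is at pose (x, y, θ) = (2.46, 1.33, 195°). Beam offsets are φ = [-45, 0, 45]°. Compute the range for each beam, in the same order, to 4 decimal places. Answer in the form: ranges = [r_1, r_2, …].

beam 1: φ=-45°, α=150°
  dir = (cos 150°, sin 150°) = (-0.8660, 0.5000); from cell (2,1)
  next x-line at t=0.5312, next y-line at t=1.3400; Δt_x=1.1547, Δt_y=2.0000
    x: enter (1,1) at t=0.5312
    y: enter (1,2) at t=1.3400
    x: enter (0,2) at t=1.6859 ← occupied
  → r_1 = 1.6859
beam 2: φ=0°, α=195°
  dir = (cos 195°, sin 195°) = (-0.9659, -0.2588); from cell (2,1)
  next x-line at t=0.4762, next y-line at t=1.2750; Δt_x=1.0353, Δt_y=3.8637
    x: enter (1,1) at t=0.4762
    y: enter (1,0) at t=1.2750 ← occupied
  → r_2 = 1.2750
beam 3: φ=45°, α=240°
  dir = (cos 240°, sin 240°) = (-0.5000, -0.8660); from cell (2,1)
  next x-line at t=0.9200, next y-line at t=0.3811; Δt_x=2.0000, Δt_y=1.1547
    y: enter (2,0) at t=0.3811 ← occupied
  → r_3 = 0.3811

ranges = [1.6859, 1.2750, 0.3811]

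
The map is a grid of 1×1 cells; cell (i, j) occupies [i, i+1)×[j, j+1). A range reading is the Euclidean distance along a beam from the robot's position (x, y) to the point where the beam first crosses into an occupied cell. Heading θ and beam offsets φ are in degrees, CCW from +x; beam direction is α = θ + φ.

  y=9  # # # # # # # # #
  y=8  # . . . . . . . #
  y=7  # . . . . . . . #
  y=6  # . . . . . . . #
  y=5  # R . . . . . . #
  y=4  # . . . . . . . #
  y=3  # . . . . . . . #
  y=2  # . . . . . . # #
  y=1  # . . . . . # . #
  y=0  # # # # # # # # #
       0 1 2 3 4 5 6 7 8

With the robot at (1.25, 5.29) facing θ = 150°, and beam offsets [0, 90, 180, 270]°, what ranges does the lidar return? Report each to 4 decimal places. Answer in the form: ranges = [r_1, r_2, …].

ranges = [0.2887, 0.5000, 6.5800, 4.2839]

beam 1: φ=0°, α=150°
  d=(-0.8660,0.5000)  start (1,5)  tX=0.2887 tY=1.4200  stride 1/|dx|=1.1547 1/|dy|=2.0000
    cross x-line → (0,5), t=0.2887 (wall)
  → r_1 = 0.2887
beam 2: φ=90°, α=240°
  d=(-0.5000,-0.8660)  start (1,5)  tX=0.5000 tY=0.3349  stride 1/|dx|=2.0000 1/|dy|=1.1547
    cross y-line → (1,4), t=0.3349
    cross x-line → (0,4), t=0.5000 (wall)
  → r_2 = 0.5000
beam 3: φ=180°, α=330°
  d=(0.8660,-0.5000)  start (1,5)  tX=0.8660 tY=0.5800  stride 1/|dx|=1.1547 1/|dy|=2.0000
    cross y-line → (1,4), t=0.5800
    cross x-line → (2,4), t=0.8660
    cross x-line → (3,4), t=2.0207
    cross y-line → (3,3), t=2.5800
    cross x-line → (4,3), t=3.1754
    cross x-line → (5,3), t=4.3301
    cross y-line → (5,2), t=4.5800
    cross x-line → (6,2), t=5.4848
    cross y-line → (6,1), t=6.5800 (wall)
  → r_3 = 6.5800
beam 4: φ=270°, α=60°
  d=(0.5000,0.8660)  start (1,5)  tX=1.5000 tY=0.8198  stride 1/|dx|=2.0000 1/|dy|=1.1547
    cross y-line → (1,6), t=0.8198
    cross x-line → (2,6), t=1.5000
    cross y-line → (2,7), t=1.9745
    cross y-line → (2,8), t=3.1292
    cross x-line → (3,8), t=3.5000
    cross y-line → (3,9), t=4.2839 (wall)
  → r_4 = 4.2839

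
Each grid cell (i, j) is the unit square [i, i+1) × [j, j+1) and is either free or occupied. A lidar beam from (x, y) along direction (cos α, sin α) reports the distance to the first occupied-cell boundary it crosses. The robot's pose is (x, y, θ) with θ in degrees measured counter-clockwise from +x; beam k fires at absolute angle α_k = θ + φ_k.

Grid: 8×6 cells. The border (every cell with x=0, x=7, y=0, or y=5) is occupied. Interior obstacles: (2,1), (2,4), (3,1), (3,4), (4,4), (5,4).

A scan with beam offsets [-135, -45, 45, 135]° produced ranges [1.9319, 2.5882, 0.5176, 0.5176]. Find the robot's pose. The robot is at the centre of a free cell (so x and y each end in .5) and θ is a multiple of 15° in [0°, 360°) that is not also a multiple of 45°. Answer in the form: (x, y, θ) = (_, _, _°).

(x, y, θ) = (4.5, 1.5, 120°)

Candidates: 18 free-cell centres × 16 headings = 288 poses. Raycast each; keep the one whose scan matches to 4 dp.
  (1.5, 2.5, 30°): beam 1 = 1.5529 ≠ 1.9319 ✗
  (4.5, 2.5, 210°): beam 1 = 1.5529 ≠ 1.9319 ✗
  (6.5, 2.5, 105°): beam 1 = 0.5774 ≠ 1.9319 ✗
  (6.5, 4.5, 15°): beam 1 = 4.0415 ≠ 1.9319 ✗
  …
  (4.5, 1.5, 120°): r_1=1.9319, r_2=2.5882, r_3=0.5176, r_4=0.5176 — all match ✓
Only this pose fits every beam.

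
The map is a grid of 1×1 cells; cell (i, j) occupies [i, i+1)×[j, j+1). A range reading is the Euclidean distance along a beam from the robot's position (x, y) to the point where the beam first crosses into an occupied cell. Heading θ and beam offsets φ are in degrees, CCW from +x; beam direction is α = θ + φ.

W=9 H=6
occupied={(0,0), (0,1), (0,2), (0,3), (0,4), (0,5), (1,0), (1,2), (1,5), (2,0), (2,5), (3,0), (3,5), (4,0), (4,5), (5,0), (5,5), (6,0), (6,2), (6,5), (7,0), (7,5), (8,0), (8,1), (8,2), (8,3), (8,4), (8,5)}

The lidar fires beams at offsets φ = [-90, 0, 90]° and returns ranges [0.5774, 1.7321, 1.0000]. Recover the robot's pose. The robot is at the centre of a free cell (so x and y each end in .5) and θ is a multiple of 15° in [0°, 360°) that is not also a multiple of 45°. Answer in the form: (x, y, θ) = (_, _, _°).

(x, y, θ) = (7.5, 3.5, 120°)

Enumerate (i+0.5, j+0.5, θ) over the 26 free cells and 16 admissible headings. For each, cast all 3 beams and compare to the given ranges.
  (7.5, 1.5, 345°): beam 1 = 0.5176 ≠ 0.5774 ✗
  (7.5, 1.5, 210°): beam 1 = 1.0000 ≠ 0.5774 ✗
  (3.5, 3.5, 300°): beam 1 = 1.7321 ≠ 0.5774 ✗
  …
  (7.5, 3.5, 120°): r_1=0.5774, r_2=1.7321, r_3=1.0000 — all match ✓
Unique over the lattice → pose = (7.5, 3.5, 120°).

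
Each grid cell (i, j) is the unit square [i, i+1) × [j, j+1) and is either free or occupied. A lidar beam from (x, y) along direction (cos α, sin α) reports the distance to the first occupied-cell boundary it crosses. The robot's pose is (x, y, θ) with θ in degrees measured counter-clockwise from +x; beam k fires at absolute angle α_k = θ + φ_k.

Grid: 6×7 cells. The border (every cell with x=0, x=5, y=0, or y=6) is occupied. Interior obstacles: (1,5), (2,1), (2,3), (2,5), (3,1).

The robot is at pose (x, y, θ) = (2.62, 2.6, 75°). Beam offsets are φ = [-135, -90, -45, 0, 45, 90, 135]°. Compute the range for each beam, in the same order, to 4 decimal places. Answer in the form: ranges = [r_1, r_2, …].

beam 1: φ=-135°, α=300°
  cosα=0.5000 sinα=-0.8660 | (2,2) | tMaxX 0.7600 tMaxY 0.6928 | tΔX 2.0000 tΔY 1.1547
    t=0.6928 [y] (2,1) — stop
  → r_1 = 0.6928
beam 2: φ=-90°, α=345°
  cosα=0.9659 sinα=-0.2588 | (2,2) | tMaxX 0.3934 tMaxY 2.3182 | tΔX 1.0353 tΔY 3.8637
    t=0.3934 [x] (3,2)
    t=1.4287 [x] (4,2)
    t=2.3182 [y] (4,1)
    t=2.4640 [x] (5,1) — stop
  → r_2 = 2.4640
beam 3: φ=-45°, α=30°
  cosα=0.8660 sinα=0.5000 | (2,2) | tMaxX 0.4388 tMaxY 0.8000 | tΔX 1.1547 tΔY 2.0000
    t=0.4388 [x] (3,2)
    t=0.8000 [y] (3,3)
    t=1.5935 [x] (4,3)
    t=2.7482 [x] (5,3) — stop
  → r_3 = 2.7482
beam 4: φ=0°, α=75°
  cosα=0.2588 sinα=0.9659 | (2,2) | tMaxX 1.4682 tMaxY 0.4141 | tΔX 3.8637 tΔY 1.0353
    t=0.4141 [y] (2,3) — stop
  → r_4 = 0.4141
beam 5: φ=45°, α=120°
  cosα=-0.5000 sinα=0.8660 | (2,2) | tMaxX 1.2400 tMaxY 0.4619 | tΔX 2.0000 tΔY 1.1547
    t=0.4619 [y] (2,3) — stop
  → r_5 = 0.4619
beam 6: φ=90°, α=165°
  cosα=-0.9659 sinα=0.2588 | (2,2) | tMaxX 0.6419 tMaxY 1.5455 | tΔX 1.0353 tΔY 3.8637
    t=0.6419 [x] (1,2)
    t=1.5455 [y] (1,3)
    t=1.6771 [x] (0,3) — stop
  → r_6 = 1.6771
beam 7: φ=135°, α=210°
  cosα=-0.8660 sinα=-0.5000 | (2,2) | tMaxX 0.7159 tMaxY 1.2000 | tΔX 1.1547 tΔY 2.0000
    t=0.7159 [x] (1,2)
    t=1.2000 [y] (1,1)
    t=1.8706 [x] (0,1) — stop
  → r_7 = 1.8706

ranges = [0.6928, 2.4640, 2.7482, 0.4141, 0.4619, 1.6771, 1.8706]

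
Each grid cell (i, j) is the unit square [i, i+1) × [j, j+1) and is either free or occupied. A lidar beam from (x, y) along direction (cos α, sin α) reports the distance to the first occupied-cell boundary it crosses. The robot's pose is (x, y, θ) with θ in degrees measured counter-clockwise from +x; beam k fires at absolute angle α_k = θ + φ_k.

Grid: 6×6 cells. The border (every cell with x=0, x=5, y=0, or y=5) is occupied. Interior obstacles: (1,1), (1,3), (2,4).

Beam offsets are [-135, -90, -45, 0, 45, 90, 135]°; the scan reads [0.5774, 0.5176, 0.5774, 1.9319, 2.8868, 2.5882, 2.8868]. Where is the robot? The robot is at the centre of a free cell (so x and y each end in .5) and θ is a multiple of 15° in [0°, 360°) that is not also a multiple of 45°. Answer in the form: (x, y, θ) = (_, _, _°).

The pose lattice has 13·16 = 208 candidates. Test each by forward raycasting.
  (4.5, 3.5, 195°): beam 1 = 1.0000 ≠ 0.5774 ✗
  (4.5, 1.5, 210°): beam 1 = 1.9319 ≠ 0.5774 ✗
  (4.5, 4.5, 330°): beam 1 = 1.5529 ≠ 0.5774 ✗
  (4.5, 4.5, 345°): beam 1 = 2.8868 ≠ 0.5774 ✗
  …
  (2.5, 3.5, 255°): r_1=0.5774, r_2=0.5176, r_3=0.5774, r_4=1.9319, r_5=2.8868, r_6=2.5882, r_7=2.8868 — all match ✓
No second candidate reproduces the full scan.

(x, y, θ) = (2.5, 3.5, 255°)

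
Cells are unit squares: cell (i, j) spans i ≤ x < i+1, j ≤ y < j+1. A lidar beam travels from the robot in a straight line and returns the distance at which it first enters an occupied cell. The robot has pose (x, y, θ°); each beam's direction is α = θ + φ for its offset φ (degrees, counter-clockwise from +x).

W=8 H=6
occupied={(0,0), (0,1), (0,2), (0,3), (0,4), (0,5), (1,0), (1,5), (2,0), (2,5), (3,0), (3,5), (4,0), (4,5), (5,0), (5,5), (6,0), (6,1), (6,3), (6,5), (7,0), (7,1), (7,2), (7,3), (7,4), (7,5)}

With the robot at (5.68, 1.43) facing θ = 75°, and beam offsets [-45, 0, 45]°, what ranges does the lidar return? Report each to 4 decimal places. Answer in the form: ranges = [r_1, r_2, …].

beam 1: φ=-45°, α=30°
  direction (0.8660, 0.5000); cell (5,1); t to first gridline: x 0.3695, y 1.1400 (then +1.1547 / +2.0000)
    (6,1) via x @ 0.3695  # hit
  → r_1 = 0.3695
beam 2: φ=0°, α=75°
  direction (0.2588, 0.9659); cell (5,1); t to first gridline: x 1.2364, y 0.5901 (then +3.8637 / +1.0353)
    (5,2) via y @ 0.5901
    (6,2) via x @ 1.2364
    (6,3) via y @ 1.6254  # hit
  → r_2 = 1.6254
beam 3: φ=45°, α=120°
  direction (-0.5000, 0.8660); cell (5,1); t to first gridline: x 1.3600, y 0.6582 (then +2.0000 / +1.1547)
    (5,2) via y @ 0.6582
    (4,2) via x @ 1.3600
    (4,3) via y @ 1.8129
    (4,4) via y @ 2.9676
    (3,4) via x @ 3.3600
    (3,5) via y @ 4.1223  # hit
  → r_3 = 4.1223

ranges = [0.3695, 1.6254, 4.1223]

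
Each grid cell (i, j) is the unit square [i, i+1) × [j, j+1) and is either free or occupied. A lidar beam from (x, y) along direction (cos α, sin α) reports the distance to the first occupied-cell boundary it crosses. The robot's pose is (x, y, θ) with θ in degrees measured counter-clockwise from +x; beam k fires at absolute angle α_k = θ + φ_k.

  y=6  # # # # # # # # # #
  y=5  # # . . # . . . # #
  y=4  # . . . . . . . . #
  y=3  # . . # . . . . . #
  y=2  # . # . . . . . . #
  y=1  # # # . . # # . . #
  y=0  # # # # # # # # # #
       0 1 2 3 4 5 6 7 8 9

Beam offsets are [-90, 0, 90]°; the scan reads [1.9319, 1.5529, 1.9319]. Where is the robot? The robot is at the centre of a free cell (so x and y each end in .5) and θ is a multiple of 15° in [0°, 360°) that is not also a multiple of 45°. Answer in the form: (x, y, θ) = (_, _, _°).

Candidates: 31 free-cell centres × 16 headings = 496 poses. Raycast each; keep the one whose scan matches to 4 dp.
  (2.5, 3.5, 255°): beam 1 = 1.5529 ≠ 1.9319 ✗
  (1.5, 4.5, 120°): beam 1 = 2.8868 ≠ 1.9319 ✗
  (8.5, 3.5, 15°): beam 2 = 0.5176 ≠ 1.5529 ✗
  (1.5, 3.5, 120°): beam 1 = 3.0000 ≠ 1.9319 ✗
  …
  (7.5, 3.5, 345°): r_1=1.9319, r_2=1.5529, r_3=1.9319 — all match ✓
Only this pose fits every beam.

(x, y, θ) = (7.5, 3.5, 345°)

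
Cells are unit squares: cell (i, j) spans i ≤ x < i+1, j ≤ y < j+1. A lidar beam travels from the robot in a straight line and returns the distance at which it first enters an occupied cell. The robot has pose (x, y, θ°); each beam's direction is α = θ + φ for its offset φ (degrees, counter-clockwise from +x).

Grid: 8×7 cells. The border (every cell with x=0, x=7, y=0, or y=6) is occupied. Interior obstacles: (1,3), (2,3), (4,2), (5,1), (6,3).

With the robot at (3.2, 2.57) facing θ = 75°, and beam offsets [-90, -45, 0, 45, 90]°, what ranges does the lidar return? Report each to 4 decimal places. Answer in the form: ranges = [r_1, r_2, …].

beam 1: φ=-90°, α=345°
  d=(0.9659,-0.2588)  start (3,2)  tX=0.8282 tY=2.2023  stride 1/|dx|=1.0353 1/|dy|=3.8637
    cross x-line → (4,2), t=0.8282 (wall)
  → r_1 = 0.8282
beam 2: φ=-45°, α=30°
  d=(0.8660,0.5000)  start (3,2)  tX=0.9238 tY=0.8600  stride 1/|dx|=1.1547 1/|dy|=2.0000
    cross y-line → (3,3), t=0.8600
    cross x-line → (4,3), t=0.9238
    cross x-line → (5,3), t=2.0785
    cross y-line → (5,4), t=2.8600
    cross x-line → (6,4), t=3.2332
    cross x-line → (7,4), t=4.3879 (wall)
  → r_2 = 4.3879
beam 3: φ=0°, α=75°
  d=(0.2588,0.9659)  start (3,2)  tX=3.0910 tY=0.4452  stride 1/|dx|=3.8637 1/|dy|=1.0353
    cross y-line → (3,3), t=0.4452
    cross y-line → (3,4), t=1.4804
    cross y-line → (3,5), t=2.5157
    cross x-line → (4,5), t=3.0910
    cross y-line → (4,6), t=3.5510 (wall)
  → r_3 = 3.5510
beam 4: φ=45°, α=120°
  d=(-0.5000,0.8660)  start (3,2)  tX=0.4000 tY=0.4965  stride 1/|dx|=2.0000 1/|dy|=1.1547
    cross x-line → (2,2), t=0.4000
    cross y-line → (2,3), t=0.4965 (wall)
  → r_4 = 0.4965
beam 5: φ=90°, α=165°
  d=(-0.9659,0.2588)  start (3,2)  tX=0.2071 tY=1.6614  stride 1/|dx|=1.0353 1/|dy|=3.8637
    cross x-line → (2,2), t=0.2071
    cross x-line → (1,2), t=1.2423
    cross y-line → (1,3), t=1.6614 (wall)
  → r_5 = 1.6614

ranges = [0.8282, 4.3879, 3.5510, 0.4965, 1.6614]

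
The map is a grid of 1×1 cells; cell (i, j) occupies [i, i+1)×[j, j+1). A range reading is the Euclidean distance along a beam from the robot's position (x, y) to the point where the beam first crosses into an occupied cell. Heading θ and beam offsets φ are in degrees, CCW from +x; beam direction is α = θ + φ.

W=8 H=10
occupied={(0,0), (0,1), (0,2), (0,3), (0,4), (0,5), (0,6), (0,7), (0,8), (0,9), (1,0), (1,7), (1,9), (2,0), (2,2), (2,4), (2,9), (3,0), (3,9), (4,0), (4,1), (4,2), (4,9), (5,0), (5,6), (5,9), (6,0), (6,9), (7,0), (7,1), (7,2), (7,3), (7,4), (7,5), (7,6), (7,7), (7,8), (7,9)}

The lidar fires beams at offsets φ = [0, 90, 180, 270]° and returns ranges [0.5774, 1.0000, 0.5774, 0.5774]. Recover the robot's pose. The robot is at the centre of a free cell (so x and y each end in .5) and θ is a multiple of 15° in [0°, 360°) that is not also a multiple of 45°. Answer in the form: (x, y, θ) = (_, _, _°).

(x, y, θ) = (1.5, 8.5, 300°)

Enumerate (i+0.5, j+0.5, θ) over the 42 free cells and 16 admissible headings. For each, cast all 4 beams and compare to the given ranges.
  (2.5, 3.5, 285°): beam 1 = 0.5176 ≠ 0.5774 ✗
  (3.5, 6.5, 195°): beam 1 = 2.5882 ≠ 0.5774 ✗
  (2.5, 6.5, 60°): beam 1 = 2.8868 ≠ 0.5774 ✗
  …
  (1.5, 8.5, 300°): r_1=0.5774, r_2=1.0000, r_3=0.5774, r_4=0.5774 — all match ✓
Only this pose fits every beam.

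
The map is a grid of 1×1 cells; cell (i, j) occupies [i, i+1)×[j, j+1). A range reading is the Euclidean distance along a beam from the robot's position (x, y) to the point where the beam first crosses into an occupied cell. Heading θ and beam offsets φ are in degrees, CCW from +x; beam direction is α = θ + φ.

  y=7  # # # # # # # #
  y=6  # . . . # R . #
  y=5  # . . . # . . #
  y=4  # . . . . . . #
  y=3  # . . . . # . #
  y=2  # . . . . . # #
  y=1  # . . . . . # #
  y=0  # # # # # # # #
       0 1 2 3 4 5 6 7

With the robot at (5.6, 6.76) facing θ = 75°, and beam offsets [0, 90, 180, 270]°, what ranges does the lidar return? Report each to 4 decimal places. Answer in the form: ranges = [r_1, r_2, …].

ranges = [0.2485, 0.6212, 5.9632, 1.4494]

beam 1: φ=0°, α=75°
  d=(0.2588,0.9659)  start (5,6)  tX=1.5455 tY=0.2485  stride 1/|dx|=3.8637 1/|dy|=1.0353
    cross y-line → (5,7), t=0.2485 (wall)
  → r_1 = 0.2485
beam 2: φ=90°, α=165°
  d=(-0.9659,0.2588)  start (5,6)  tX=0.6212 tY=0.9273  stride 1/|dx|=1.0353 1/|dy|=3.8637
    cross x-line → (4,6), t=0.6212 (wall)
  → r_2 = 0.6212
beam 3: φ=180°, α=255°
  d=(-0.2588,-0.9659)  start (5,6)  tX=2.3182 tY=0.7868  stride 1/|dx|=3.8637 1/|dy|=1.0353
    cross y-line → (5,5), t=0.7868
    cross y-line → (5,4), t=1.8221
    cross x-line → (4,4), t=2.3182
    cross y-line → (4,3), t=2.8574
    cross y-line → (4,2), t=3.8926
    cross y-line → (4,1), t=4.9279
    cross y-line → (4,0), t=5.9632 (wall)
  → r_3 = 5.9632
beam 4: φ=270°, α=345°
  d=(0.9659,-0.2588)  start (5,6)  tX=0.4141 tY=2.9364  stride 1/|dx|=1.0353 1/|dy|=3.8637
    cross x-line → (6,6), t=0.4141
    cross x-line → (7,6), t=1.4494 (wall)
  → r_4 = 1.4494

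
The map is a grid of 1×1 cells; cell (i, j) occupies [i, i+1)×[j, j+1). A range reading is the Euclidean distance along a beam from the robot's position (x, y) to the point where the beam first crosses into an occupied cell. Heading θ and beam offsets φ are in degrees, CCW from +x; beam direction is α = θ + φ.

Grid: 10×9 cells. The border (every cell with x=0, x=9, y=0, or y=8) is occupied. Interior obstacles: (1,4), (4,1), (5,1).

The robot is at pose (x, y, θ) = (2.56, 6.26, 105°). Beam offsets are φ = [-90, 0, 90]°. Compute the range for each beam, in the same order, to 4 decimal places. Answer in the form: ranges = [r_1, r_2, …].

beam 1: φ=-90°, α=15°
  cosα=0.9659 sinα=0.2588 | (2,6) | tMaxX 0.4555 tMaxY 2.8591 | tΔX 1.0353 tΔY 3.8637
    t=0.4555 [x] (3,6)
    t=1.4908 [x] (4,6)
    t=2.5261 [x] (5,6)
    t=2.8591 [y] (5,7)
    t=3.5614 [x] (6,7)
    t=4.5966 [x] (7,7)
    t=5.6319 [x] (8,7)
    t=6.6672 [x] (9,7) — stop
  → r_1 = 6.6672
beam 2: φ=0°, α=105°
  cosα=-0.2588 sinα=0.9659 | (2,6) | tMaxX 2.1637 tMaxY 0.7661 | tΔX 3.8637 tΔY 1.0353
    t=0.7661 [y] (2,7)
    t=1.8014 [y] (2,8) — stop
  → r_2 = 1.8014
beam 3: φ=90°, α=195°
  cosα=-0.9659 sinα=-0.2588 | (2,6) | tMaxX 0.5798 tMaxY 1.0046 | tΔX 1.0353 tΔY 3.8637
    t=0.5798 [x] (1,6)
    t=1.0046 [y] (1,5)
    t=1.6150 [x] (0,5) — stop
  → r_3 = 1.6150

ranges = [6.6672, 1.8014, 1.6150]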